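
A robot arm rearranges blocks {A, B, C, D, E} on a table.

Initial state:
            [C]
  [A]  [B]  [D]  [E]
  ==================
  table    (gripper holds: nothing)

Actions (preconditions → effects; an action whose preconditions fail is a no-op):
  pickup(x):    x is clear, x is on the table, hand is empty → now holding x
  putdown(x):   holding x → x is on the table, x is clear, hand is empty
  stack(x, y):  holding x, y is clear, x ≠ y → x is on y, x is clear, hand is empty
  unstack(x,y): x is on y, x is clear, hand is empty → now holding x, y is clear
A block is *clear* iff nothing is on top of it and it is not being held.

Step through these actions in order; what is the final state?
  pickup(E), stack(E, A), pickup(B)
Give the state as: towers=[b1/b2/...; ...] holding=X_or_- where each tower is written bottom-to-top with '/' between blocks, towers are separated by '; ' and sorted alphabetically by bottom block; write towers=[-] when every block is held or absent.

towers=[A/E; D/C] holding=B

step 1 (pickup(E)): towers=[A; B; D/C] holding=E
step 2 (stack(E, A)): towers=[A/E; B; D/C] holding=-
step 3 (pickup(B)): towers=[A/E; D/C] holding=B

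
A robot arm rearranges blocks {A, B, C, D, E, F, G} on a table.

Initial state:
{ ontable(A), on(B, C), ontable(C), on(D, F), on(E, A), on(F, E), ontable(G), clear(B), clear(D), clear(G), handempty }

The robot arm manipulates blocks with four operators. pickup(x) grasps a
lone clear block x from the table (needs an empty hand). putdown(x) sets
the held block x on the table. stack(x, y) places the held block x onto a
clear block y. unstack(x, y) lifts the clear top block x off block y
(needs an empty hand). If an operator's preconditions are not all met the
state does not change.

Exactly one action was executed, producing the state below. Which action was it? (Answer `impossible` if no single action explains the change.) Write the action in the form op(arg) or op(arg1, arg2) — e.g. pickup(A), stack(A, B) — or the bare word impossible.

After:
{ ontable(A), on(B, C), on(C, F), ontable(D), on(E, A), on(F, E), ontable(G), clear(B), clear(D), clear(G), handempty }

target: towers=[A/E/F/C/B; D; G] holding=-
     unstack(B, C) → towers=[A/E/F/D; C; G] holding=B
         pickup(G) → towers=[A/E/F/D; C/B] holding=G
     unstack(D, F) → towers=[A/E/F; C/B; G] holding=D
none of the 3 applicable actions match → impossible

impossible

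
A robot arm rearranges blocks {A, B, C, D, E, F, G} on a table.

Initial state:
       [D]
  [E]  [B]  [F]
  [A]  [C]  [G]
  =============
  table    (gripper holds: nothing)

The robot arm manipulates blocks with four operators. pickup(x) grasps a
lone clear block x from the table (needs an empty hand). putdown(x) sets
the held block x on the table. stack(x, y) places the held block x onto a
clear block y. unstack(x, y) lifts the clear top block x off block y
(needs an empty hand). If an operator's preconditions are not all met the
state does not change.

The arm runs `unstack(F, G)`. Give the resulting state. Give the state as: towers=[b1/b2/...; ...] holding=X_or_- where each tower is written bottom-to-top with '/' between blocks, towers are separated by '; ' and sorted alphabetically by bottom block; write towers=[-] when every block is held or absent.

before: towers=[A/E; C/B/D; G/F] holding=-
pre[unstack(F, G)]: on(F,G) yes, clear(F) yes, handempty yes
all met → apply unstack(F, G)
after:  towers=[A/E; C/B/D; G] holding=F

towers=[A/E; C/B/D; G] holding=F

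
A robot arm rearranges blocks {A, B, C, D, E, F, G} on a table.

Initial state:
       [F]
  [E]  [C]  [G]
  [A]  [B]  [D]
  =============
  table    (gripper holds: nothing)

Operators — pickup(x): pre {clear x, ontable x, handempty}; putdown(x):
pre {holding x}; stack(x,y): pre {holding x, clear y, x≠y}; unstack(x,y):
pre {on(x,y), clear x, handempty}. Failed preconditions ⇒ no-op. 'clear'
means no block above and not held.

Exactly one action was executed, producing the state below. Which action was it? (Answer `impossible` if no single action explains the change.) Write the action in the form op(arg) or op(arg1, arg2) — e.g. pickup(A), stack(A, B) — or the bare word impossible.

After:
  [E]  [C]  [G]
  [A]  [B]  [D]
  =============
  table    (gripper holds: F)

unstack(F, C)

target: towers=[A/E; B/C; D/G] holding=F
     unstack(F, C) → towers=[A/E; B/C; D/G] holding=F  ← match
     unstack(G, D) → towers=[A/E; B/C/F; D] holding=G
     unstack(E, A) → towers=[A; B/C/F; D/G] holding=E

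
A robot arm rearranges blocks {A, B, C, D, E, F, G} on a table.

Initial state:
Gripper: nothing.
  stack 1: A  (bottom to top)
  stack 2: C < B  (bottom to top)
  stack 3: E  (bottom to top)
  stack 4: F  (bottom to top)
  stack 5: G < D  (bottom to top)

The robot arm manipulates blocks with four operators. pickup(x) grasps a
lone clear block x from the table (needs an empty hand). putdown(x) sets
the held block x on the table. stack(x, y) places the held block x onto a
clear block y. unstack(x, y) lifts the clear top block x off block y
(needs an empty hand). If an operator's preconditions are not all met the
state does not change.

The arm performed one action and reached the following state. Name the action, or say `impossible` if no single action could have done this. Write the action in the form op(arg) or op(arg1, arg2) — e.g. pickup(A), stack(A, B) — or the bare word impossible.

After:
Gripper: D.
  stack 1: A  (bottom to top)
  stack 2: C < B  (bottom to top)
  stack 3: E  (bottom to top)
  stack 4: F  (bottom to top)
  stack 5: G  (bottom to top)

unstack(D, G)

target: towers=[A; C/B; E; F; G] holding=D
     unstack(B, C) → towers=[A; C; E; F; G/D] holding=B
         pickup(F) → towers=[A; C/B; E; G/D] holding=F
     unstack(D, G) → towers=[A; C/B; E; F; G] holding=D  ← match
         pickup(A) → towers=[C/B; E; F; G/D] holding=A
         pickup(E) → towers=[A; C/B; F; G/D] holding=E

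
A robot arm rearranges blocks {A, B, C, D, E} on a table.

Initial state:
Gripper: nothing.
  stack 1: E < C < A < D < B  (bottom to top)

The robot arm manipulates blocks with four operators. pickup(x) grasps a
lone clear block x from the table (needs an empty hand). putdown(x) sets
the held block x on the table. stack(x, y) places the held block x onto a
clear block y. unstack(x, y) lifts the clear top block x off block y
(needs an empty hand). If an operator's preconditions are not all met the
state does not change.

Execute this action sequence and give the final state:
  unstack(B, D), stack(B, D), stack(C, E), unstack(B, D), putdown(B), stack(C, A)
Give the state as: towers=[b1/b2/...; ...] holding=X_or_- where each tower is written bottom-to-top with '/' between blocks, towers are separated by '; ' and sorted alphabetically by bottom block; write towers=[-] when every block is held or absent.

towers=[B; E/C/A/D] holding=-

step 1 (unstack(B, D)): towers=[E/C/A/D] holding=B
step 2 (stack(B, D)): towers=[E/C/A/D/B] holding=-
step 3 (stack(C, E)) [no-op]: towers=[E/C/A/D/B] holding=-
step 4 (unstack(B, D)): towers=[E/C/A/D] holding=B
step 5 (putdown(B)): towers=[B; E/C/A/D] holding=-
step 6 (stack(C, A)) [no-op]: towers=[B; E/C/A/D] holding=-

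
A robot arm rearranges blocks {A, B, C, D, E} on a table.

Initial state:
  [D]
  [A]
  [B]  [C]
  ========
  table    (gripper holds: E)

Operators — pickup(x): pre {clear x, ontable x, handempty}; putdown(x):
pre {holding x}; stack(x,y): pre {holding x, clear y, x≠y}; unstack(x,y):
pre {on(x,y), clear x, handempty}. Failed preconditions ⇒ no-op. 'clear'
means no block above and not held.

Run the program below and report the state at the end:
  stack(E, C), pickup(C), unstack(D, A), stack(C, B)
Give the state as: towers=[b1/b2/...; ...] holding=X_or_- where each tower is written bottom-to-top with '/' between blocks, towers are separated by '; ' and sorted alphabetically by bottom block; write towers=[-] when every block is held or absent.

towers=[B/A; C/E] holding=D

step 1 (stack(E, C)): towers=[B/A/D; C/E] holding=-
step 2 (pickup(C)) [no-op]: towers=[B/A/D; C/E] holding=-
step 3 (unstack(D, A)): towers=[B/A; C/E] holding=D
step 4 (stack(C, B)) [no-op]: towers=[B/A; C/E] holding=D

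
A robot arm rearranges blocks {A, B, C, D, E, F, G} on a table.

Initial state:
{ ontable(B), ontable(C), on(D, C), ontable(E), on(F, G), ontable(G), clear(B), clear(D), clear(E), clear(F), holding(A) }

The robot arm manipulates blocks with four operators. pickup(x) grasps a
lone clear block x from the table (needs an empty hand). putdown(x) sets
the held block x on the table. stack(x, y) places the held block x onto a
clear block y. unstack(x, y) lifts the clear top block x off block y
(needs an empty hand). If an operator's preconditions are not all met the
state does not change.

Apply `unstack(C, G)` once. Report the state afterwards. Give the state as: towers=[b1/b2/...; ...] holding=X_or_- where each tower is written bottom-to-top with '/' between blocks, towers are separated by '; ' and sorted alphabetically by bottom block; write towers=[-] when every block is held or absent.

before: towers=[B; C/D; E; G/F] holding=A
pre[unstack(C, G)]: on(C,G) ✗, clear(C) ✗, handempty ✗
on(C,G), clear(C), handempty unmet → unstack(C, G) is a no-op
after:  towers=[B; C/D; E; G/F] holding=A

towers=[B; C/D; E; G/F] holding=A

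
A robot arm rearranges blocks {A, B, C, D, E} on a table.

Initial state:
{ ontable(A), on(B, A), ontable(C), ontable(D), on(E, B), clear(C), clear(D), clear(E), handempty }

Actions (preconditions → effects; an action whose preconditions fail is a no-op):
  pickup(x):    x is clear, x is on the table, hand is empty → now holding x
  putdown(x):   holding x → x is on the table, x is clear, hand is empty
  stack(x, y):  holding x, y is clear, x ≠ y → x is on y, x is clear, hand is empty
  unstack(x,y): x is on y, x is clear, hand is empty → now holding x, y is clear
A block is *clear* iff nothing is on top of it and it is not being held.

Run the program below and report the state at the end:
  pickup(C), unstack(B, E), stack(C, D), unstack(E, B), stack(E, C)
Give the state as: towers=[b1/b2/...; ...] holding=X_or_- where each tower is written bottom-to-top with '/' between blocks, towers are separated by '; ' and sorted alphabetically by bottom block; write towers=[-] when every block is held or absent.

step 1 (pickup(C)): towers=[A/B/E; D] holding=C
step 2 (unstack(B, E)) [no-op]: towers=[A/B/E; D] holding=C
step 3 (stack(C, D)): towers=[A/B/E; D/C] holding=-
step 4 (unstack(E, B)): towers=[A/B; D/C] holding=E
step 5 (stack(E, C)): towers=[A/B; D/C/E] holding=-

towers=[A/B; D/C/E] holding=-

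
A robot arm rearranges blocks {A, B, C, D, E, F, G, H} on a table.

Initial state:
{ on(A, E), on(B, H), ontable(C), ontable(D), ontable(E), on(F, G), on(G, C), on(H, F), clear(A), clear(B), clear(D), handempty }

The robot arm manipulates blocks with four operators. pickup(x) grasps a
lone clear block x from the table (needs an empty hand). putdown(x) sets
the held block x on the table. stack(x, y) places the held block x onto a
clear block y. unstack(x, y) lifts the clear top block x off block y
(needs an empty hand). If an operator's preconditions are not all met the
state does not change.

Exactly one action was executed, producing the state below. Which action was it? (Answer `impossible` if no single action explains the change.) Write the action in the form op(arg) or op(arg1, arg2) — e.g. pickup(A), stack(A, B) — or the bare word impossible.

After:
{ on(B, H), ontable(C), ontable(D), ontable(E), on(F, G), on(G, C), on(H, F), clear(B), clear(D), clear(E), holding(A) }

target: towers=[C/G/F/H/B; D; E] holding=A
     unstack(A, E) → towers=[C/G/F/H/B; D; E] holding=A  ← match
     unstack(B, H) → towers=[C/G/F/H; D; E/A] holding=B
         pickup(D) → towers=[C/G/F/H/B; E/A] holding=D

unstack(A, E)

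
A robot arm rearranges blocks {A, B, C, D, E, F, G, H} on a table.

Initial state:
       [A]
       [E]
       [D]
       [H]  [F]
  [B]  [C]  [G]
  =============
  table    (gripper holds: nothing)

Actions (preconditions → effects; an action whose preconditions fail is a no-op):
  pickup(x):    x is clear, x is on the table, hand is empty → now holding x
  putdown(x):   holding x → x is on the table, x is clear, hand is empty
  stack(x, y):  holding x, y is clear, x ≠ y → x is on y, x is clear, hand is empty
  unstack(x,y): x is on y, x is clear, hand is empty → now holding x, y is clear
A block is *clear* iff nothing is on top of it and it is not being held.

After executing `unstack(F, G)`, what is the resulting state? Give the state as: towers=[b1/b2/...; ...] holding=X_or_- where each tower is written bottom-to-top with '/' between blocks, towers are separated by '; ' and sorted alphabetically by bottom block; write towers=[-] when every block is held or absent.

before: towers=[B; C/H/D/E/A; G/F] holding=-
pre[unstack(F, G)]: on(F,G) ok, clear(F) ok, handempty ok
all met → apply unstack(F, G)
after:  towers=[B; C/H/D/E/A; G] holding=F

towers=[B; C/H/D/E/A; G] holding=F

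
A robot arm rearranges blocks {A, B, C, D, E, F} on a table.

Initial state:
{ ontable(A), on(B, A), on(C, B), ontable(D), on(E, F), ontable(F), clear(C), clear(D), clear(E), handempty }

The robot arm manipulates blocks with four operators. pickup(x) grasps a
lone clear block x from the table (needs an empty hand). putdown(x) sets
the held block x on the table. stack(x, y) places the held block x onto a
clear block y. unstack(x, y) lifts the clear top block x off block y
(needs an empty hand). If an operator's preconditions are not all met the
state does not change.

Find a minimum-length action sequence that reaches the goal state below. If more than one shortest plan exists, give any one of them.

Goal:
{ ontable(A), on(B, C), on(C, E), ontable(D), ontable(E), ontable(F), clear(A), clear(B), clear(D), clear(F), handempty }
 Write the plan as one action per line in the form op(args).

step 1 (unstack(E, F)): towers=[A/B/C; D; F] holding=E
step 2 (putdown(E)): towers=[A/B/C; D; E; F] holding=-
step 3 (unstack(C, B)): towers=[A/B; D; E; F] holding=C
step 4 (stack(C, E)): towers=[A/B; D; E/C; F] holding=-
step 5 (unstack(B, A)): towers=[A; D; E/C; F] holding=B
step 6 (stack(B, C)): towers=[A; D; E/C/B; F] holding=-
goal check: towers=[A; D; E/C/B; F] holding=- — reached (length 6, optimal by BFS)

unstack(E, F)
putdown(E)
unstack(C, B)
stack(C, E)
unstack(B, A)
stack(B, C)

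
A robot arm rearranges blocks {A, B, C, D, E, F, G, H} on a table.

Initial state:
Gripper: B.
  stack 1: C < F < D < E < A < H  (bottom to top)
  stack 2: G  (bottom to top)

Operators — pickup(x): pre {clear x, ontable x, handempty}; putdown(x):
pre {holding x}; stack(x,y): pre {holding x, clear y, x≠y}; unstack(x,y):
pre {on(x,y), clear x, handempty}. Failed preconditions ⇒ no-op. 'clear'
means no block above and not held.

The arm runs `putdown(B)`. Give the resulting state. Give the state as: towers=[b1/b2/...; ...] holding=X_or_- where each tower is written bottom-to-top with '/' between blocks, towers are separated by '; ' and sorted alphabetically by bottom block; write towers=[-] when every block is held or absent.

before: towers=[C/F/D/E/A/H; G] holding=B
pre[putdown(B)]: holding(B) ✓
all met → apply putdown(B)
after:  towers=[B; C/F/D/E/A/H; G] holding=-

towers=[B; C/F/D/E/A/H; G] holding=-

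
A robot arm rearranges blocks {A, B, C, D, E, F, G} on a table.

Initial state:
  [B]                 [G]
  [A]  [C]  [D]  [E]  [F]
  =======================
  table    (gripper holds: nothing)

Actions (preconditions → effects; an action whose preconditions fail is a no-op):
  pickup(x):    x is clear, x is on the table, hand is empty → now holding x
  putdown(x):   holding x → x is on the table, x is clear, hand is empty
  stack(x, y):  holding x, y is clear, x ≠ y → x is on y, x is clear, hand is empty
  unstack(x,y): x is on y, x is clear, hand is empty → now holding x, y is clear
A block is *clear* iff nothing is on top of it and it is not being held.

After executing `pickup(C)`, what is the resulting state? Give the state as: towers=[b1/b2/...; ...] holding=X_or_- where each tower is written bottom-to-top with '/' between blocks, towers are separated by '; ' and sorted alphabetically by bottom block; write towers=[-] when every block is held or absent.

towers=[A/B; D; E; F/G] holding=C

before: towers=[A/B; C; D; E; F/G] holding=-
pre[pickup(C)]: clear(C) ok, ontable(C) ok, handempty ok
all met → apply pickup(C)
after:  towers=[A/B; D; E; F/G] holding=C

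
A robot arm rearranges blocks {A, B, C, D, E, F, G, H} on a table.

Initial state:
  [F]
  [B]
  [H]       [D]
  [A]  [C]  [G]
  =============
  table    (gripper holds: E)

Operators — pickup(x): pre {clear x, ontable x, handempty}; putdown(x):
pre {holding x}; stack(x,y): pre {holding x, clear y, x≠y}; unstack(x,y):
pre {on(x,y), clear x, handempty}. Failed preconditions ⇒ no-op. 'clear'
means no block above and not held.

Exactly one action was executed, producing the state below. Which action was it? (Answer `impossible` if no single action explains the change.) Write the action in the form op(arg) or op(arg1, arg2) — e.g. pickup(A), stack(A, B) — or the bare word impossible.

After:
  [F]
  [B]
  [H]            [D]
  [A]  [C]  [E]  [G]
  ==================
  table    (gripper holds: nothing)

target: towers=[A/H/B/F; C; E; G/D] holding=-
        putdown(E) → towers=[A/H/B/F; C; E; G/D] holding=-  ← match
       stack(E, F) → towers=[A/H/B/F/E; C; G/D] holding=-
       stack(E, D) → towers=[A/H/B/F; C; G/D/E] holding=-
       stack(E, C) → towers=[A/H/B/F; C/E; G/D] holding=-

putdown(E)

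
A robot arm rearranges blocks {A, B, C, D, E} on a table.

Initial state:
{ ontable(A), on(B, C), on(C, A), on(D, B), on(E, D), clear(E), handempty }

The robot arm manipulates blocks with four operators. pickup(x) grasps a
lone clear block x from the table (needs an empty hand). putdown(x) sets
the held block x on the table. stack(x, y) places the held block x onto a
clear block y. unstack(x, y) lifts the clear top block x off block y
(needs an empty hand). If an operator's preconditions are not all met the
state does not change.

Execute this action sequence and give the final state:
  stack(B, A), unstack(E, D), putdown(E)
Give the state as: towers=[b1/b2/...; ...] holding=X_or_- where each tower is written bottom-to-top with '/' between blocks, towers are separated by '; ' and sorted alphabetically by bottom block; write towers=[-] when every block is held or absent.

towers=[A/C/B/D; E] holding=-

step 1 (stack(B, A)) [no-op]: towers=[A/C/B/D/E] holding=-
step 2 (unstack(E, D)): towers=[A/C/B/D] holding=E
step 3 (putdown(E)): towers=[A/C/B/D; E] holding=-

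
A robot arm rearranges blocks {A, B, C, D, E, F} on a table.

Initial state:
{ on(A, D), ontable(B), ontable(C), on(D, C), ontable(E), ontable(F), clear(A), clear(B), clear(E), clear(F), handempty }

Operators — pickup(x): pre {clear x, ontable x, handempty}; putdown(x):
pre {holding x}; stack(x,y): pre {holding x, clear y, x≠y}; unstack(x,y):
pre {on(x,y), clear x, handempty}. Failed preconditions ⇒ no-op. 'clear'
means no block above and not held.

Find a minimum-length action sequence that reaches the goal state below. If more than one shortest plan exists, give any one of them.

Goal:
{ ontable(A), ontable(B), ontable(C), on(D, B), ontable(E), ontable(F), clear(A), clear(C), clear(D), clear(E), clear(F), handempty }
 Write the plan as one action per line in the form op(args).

unstack(A, D)
putdown(A)
unstack(D, C)
stack(D, B)

step 1 (unstack(A, D)): towers=[B; C/D; E; F] holding=A
step 2 (putdown(A)): towers=[A; B; C/D; E; F] holding=-
step 3 (unstack(D, C)): towers=[A; B; C; E; F] holding=D
step 4 (stack(D, B)): towers=[A; B/D; C; E; F] holding=-
goal check: towers=[A; B/D; C; E; F] holding=- — reached (length 4, optimal by BFS)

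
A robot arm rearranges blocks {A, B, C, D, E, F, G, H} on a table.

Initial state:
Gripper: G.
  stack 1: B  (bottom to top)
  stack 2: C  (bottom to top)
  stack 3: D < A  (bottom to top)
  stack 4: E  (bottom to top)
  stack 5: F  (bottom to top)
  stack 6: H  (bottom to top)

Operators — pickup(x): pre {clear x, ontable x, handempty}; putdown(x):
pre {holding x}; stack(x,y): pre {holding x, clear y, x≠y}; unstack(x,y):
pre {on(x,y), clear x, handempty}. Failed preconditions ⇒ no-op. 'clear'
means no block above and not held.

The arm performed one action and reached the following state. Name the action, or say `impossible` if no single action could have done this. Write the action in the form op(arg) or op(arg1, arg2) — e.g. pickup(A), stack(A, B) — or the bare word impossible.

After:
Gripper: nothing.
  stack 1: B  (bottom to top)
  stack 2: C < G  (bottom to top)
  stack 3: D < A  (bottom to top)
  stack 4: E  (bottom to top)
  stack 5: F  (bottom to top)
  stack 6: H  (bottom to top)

target: towers=[B; C/G; D/A; E; F; H] holding=-
        putdown(G) → towers=[B; C; D/A; E; F; G; H] holding=-
       stack(G, A) → towers=[B; C; D/A/G; E; F; H] holding=-
       stack(G, E) → towers=[B; C; D/A; E/G; F; H] holding=-
       stack(G, H) → towers=[B; C; D/A; E; F; H/G] holding=-
       stack(G, B) → towers=[B/G; C; D/A; E; F; H] holding=-
       stack(G, F) → towers=[B; C; D/A; E; F/G; H] holding=-
       stack(G, C) → towers=[B; C/G; D/A; E; F; H] holding=-  ← match

stack(G, C)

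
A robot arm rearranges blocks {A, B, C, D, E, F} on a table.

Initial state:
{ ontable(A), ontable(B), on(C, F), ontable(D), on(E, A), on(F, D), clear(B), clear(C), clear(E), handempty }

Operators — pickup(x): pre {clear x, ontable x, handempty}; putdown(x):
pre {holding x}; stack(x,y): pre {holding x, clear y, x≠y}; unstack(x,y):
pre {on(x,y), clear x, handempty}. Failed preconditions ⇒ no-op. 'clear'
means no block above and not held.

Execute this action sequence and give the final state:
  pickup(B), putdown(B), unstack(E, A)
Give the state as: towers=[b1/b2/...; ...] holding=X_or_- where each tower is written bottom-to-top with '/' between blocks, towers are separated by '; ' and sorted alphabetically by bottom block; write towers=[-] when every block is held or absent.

step 1 (pickup(B)): towers=[A/E; D/F/C] holding=B
step 2 (putdown(B)): towers=[A/E; B; D/F/C] holding=-
step 3 (unstack(E, A)): towers=[A; B; D/F/C] holding=E

towers=[A; B; D/F/C] holding=E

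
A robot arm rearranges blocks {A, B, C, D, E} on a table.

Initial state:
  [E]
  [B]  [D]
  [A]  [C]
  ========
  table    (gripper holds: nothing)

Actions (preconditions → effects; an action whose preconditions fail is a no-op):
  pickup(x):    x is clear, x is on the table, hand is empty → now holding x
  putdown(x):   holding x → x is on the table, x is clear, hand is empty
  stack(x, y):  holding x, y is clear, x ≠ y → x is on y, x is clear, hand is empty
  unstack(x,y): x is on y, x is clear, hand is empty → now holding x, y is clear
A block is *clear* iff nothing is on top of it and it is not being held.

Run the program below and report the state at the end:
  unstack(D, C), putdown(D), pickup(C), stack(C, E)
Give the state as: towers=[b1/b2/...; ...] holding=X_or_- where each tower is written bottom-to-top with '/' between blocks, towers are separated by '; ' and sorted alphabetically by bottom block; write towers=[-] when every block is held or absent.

step 1 (unstack(D, C)): towers=[A/B/E; C] holding=D
step 2 (putdown(D)): towers=[A/B/E; C; D] holding=-
step 3 (pickup(C)): towers=[A/B/E; D] holding=C
step 4 (stack(C, E)): towers=[A/B/E/C; D] holding=-

towers=[A/B/E/C; D] holding=-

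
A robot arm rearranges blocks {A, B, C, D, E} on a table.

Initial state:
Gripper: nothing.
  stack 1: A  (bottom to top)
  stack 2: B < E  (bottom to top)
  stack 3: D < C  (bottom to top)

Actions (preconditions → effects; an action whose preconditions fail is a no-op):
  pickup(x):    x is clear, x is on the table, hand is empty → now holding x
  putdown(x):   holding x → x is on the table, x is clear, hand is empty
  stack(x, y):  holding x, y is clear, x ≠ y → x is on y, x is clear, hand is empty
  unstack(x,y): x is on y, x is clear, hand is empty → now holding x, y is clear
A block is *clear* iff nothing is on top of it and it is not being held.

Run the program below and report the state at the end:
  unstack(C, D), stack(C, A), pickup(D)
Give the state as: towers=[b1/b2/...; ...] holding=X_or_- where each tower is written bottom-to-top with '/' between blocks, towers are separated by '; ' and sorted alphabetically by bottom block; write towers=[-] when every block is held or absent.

step 1 (unstack(C, D)): towers=[A; B/E; D] holding=C
step 2 (stack(C, A)): towers=[A/C; B/E; D] holding=-
step 3 (pickup(D)): towers=[A/C; B/E] holding=D

towers=[A/C; B/E] holding=D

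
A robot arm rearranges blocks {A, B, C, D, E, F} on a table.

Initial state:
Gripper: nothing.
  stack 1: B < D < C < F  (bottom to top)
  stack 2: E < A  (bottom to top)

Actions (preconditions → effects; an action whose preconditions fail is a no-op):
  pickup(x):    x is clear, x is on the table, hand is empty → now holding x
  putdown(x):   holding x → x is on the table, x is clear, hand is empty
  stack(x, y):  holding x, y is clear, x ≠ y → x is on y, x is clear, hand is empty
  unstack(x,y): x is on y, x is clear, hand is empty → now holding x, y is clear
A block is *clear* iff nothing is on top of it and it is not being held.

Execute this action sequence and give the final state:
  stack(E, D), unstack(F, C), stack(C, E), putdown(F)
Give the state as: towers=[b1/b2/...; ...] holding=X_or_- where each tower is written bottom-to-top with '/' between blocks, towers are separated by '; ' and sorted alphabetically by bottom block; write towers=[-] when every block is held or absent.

step 1 (stack(E, D)) [no-op]: towers=[B/D/C/F; E/A] holding=-
step 2 (unstack(F, C)): towers=[B/D/C; E/A] holding=F
step 3 (stack(C, E)) [no-op]: towers=[B/D/C; E/A] holding=F
step 4 (putdown(F)): towers=[B/D/C; E/A; F] holding=-

towers=[B/D/C; E/A; F] holding=-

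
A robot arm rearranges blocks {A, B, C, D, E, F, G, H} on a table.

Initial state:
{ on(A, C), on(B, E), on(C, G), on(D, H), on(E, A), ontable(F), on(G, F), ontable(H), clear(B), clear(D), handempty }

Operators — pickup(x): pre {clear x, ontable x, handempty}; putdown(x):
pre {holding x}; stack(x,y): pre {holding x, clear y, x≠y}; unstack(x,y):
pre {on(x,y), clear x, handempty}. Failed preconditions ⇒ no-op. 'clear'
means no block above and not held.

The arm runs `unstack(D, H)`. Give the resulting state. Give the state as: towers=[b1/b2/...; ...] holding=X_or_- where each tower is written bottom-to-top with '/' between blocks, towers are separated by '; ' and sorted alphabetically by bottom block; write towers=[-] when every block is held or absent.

towers=[F/G/C/A/E/B; H] holding=D

before: towers=[F/G/C/A/E/B; H/D] holding=-
pre[unstack(D, H)]: on(D,H) yes, clear(D) yes, handempty yes
all met → apply unstack(D, H)
after:  towers=[F/G/C/A/E/B; H] holding=D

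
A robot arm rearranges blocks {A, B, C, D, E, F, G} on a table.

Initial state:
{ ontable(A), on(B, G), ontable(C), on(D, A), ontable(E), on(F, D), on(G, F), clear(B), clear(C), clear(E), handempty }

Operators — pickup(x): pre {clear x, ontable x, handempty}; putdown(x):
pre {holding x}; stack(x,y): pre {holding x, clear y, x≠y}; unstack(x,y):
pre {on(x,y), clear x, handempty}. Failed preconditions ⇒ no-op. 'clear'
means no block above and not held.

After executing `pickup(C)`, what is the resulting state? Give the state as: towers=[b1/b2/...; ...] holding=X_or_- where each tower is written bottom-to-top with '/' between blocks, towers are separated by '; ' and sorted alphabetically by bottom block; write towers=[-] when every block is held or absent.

towers=[A/D/F/G/B; E] holding=C

before: towers=[A/D/F/G/B; C; E] holding=-
pre[pickup(C)]: clear(C) ✓, ontable(C) ✓, handempty ✓
all met → apply pickup(C)
after:  towers=[A/D/F/G/B; E] holding=C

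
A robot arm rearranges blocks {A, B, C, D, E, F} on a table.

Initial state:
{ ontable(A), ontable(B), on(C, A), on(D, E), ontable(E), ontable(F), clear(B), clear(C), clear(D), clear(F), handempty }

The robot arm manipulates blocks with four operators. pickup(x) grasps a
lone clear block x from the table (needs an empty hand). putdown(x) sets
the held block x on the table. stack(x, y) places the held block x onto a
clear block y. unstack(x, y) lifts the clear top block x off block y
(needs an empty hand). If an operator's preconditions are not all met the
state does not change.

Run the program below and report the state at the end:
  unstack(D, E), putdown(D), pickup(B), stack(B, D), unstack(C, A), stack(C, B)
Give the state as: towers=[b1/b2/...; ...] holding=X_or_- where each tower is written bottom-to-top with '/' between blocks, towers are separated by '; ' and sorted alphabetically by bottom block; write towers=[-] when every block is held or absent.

step 1 (unstack(D, E)): towers=[A/C; B; E; F] holding=D
step 2 (putdown(D)): towers=[A/C; B; D; E; F] holding=-
step 3 (pickup(B)): towers=[A/C; D; E; F] holding=B
step 4 (stack(B, D)): towers=[A/C; D/B; E; F] holding=-
step 5 (unstack(C, A)): towers=[A; D/B; E; F] holding=C
step 6 (stack(C, B)): towers=[A; D/B/C; E; F] holding=-

towers=[A; D/B/C; E; F] holding=-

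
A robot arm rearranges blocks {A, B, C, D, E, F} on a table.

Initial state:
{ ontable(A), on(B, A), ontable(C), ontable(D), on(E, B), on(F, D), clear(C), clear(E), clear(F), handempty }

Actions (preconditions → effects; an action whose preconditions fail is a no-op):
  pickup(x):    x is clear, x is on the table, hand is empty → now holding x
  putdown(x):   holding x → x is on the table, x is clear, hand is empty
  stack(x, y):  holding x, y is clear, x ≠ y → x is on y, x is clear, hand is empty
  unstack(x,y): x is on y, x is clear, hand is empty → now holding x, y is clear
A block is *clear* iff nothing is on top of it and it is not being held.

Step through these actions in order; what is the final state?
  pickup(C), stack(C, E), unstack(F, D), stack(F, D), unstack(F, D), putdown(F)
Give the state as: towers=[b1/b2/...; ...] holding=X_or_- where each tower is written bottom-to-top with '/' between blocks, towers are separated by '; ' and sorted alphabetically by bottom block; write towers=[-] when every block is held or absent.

towers=[A/B/E/C; D; F] holding=-

step 1 (pickup(C)): towers=[A/B/E; D/F] holding=C
step 2 (stack(C, E)): towers=[A/B/E/C; D/F] holding=-
step 3 (unstack(F, D)): towers=[A/B/E/C; D] holding=F
step 4 (stack(F, D)): towers=[A/B/E/C; D/F] holding=-
step 5 (unstack(F, D)): towers=[A/B/E/C; D] holding=F
step 6 (putdown(F)): towers=[A/B/E/C; D; F] holding=-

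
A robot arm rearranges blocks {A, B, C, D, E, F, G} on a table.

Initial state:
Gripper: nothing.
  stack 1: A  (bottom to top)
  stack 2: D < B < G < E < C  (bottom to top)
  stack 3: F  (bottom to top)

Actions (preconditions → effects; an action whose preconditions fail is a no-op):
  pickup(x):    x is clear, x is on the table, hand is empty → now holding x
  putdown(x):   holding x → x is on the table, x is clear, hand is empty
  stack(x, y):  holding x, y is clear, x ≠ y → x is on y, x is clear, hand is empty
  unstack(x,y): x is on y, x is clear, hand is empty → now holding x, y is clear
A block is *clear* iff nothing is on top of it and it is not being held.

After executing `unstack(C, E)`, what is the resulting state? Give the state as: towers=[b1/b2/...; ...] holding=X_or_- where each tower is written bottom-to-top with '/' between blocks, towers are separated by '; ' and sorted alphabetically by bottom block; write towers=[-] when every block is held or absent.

before: towers=[A; D/B/G/E/C; F] holding=-
pre[unstack(C, E)]: on(C,E) yes, clear(C) yes, handempty yes
all met → apply unstack(C, E)
after:  towers=[A; D/B/G/E; F] holding=C

towers=[A; D/B/G/E; F] holding=C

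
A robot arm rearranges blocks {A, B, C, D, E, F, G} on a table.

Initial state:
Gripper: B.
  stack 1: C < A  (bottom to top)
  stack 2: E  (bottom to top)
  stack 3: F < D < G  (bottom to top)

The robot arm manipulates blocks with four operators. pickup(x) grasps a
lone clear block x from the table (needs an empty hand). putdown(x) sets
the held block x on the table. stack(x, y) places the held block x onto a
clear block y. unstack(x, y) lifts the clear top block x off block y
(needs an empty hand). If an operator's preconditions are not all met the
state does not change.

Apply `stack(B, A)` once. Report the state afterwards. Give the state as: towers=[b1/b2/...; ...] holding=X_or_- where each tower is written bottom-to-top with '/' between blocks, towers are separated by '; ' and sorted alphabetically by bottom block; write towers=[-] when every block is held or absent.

towers=[C/A/B; E; F/D/G] holding=-

before: towers=[C/A; E; F/D/G] holding=B
pre[stack(B, A)]: holding(B) ok, clear(A) ok, B≠A ok
all met → apply stack(B, A)
after:  towers=[C/A/B; E; F/D/G] holding=-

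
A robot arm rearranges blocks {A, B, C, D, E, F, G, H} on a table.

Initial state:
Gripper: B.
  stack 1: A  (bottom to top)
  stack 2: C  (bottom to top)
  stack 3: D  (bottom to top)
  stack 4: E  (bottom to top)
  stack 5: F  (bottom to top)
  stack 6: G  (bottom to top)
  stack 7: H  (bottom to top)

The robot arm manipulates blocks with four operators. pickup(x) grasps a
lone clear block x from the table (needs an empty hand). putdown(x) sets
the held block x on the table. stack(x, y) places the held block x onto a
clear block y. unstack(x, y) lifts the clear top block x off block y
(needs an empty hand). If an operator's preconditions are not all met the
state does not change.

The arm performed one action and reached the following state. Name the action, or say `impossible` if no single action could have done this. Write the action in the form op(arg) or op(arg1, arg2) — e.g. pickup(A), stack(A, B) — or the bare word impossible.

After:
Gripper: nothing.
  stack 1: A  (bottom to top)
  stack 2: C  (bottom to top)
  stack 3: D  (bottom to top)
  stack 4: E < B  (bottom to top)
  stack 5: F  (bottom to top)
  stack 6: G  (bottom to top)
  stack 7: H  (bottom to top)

target: towers=[A; C; D; E/B; F; G; H] holding=-
        putdown(B) → towers=[A; B; C; D; E; F; G; H] holding=-
       stack(B, G) → towers=[A; C; D; E; F; G/B; H] holding=-
       stack(B, A) → towers=[A/B; C; D; E; F; G; H] holding=-
       stack(B, E) → towers=[A; C; D; E/B; F; G; H] holding=-  ← match
       stack(B, H) → towers=[A; C; D; E; F; G; H/B] holding=-
       stack(B, F) → towers=[A; C; D; E; F/B; G; H] holding=-
       stack(B, D) → towers=[A; C; D/B; E; F; G; H] holding=-
       stack(B, C) → towers=[A; C/B; D; E; F; G; H] holding=-

stack(B, E)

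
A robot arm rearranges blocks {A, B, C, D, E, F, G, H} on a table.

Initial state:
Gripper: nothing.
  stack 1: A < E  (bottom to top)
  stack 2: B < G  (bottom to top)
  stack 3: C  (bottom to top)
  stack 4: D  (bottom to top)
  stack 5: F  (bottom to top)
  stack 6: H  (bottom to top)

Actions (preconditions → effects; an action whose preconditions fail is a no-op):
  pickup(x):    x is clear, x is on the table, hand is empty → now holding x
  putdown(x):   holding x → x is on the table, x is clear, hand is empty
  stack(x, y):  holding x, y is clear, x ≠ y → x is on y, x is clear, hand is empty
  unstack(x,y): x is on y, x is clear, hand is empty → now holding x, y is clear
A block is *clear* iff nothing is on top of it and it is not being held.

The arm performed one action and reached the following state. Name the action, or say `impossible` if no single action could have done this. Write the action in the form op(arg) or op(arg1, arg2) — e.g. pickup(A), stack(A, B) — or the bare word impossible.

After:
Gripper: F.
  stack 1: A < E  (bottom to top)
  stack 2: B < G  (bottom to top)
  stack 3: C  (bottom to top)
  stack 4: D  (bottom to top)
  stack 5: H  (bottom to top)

pickup(F)

target: towers=[A/E; B/G; C; D; H] holding=F
     unstack(G, B) → towers=[A/E; B; C; D; F; H] holding=G
     unstack(E, A) → towers=[A; B/G; C; D; F; H] holding=E
         pickup(H) → towers=[A/E; B/G; C; D; F] holding=H
         pickup(F) → towers=[A/E; B/G; C; D; H] holding=F  ← match
         pickup(D) → towers=[A/E; B/G; C; F; H] holding=D
         pickup(C) → towers=[A/E; B/G; D; F; H] holding=C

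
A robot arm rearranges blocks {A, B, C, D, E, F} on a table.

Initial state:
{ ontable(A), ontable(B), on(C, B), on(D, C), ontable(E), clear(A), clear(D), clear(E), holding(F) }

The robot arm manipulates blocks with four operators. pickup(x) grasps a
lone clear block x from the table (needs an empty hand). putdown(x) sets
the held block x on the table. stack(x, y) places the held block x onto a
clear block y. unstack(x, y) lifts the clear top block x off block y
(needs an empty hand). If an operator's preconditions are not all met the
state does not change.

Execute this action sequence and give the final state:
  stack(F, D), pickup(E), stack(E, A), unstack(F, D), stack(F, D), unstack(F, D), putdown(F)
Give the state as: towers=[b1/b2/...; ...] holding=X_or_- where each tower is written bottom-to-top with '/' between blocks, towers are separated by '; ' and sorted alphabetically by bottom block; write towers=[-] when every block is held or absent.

step 1 (stack(F, D)): towers=[A; B/C/D/F; E] holding=-
step 2 (pickup(E)): towers=[A; B/C/D/F] holding=E
step 3 (stack(E, A)): towers=[A/E; B/C/D/F] holding=-
step 4 (unstack(F, D)): towers=[A/E; B/C/D] holding=F
step 5 (stack(F, D)): towers=[A/E; B/C/D/F] holding=-
step 6 (unstack(F, D)): towers=[A/E; B/C/D] holding=F
step 7 (putdown(F)): towers=[A/E; B/C/D; F] holding=-

towers=[A/E; B/C/D; F] holding=-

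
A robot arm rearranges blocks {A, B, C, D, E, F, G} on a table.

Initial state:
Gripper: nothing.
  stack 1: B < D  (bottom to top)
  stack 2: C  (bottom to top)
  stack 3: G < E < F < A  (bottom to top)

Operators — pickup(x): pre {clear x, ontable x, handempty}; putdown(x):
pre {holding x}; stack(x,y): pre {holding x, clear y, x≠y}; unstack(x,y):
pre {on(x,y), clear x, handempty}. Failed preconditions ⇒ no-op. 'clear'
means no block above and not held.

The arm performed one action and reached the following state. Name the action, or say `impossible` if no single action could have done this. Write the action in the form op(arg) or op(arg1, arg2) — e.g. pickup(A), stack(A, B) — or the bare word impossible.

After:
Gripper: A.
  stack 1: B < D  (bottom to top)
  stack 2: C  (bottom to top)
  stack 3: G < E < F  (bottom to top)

unstack(A, F)

target: towers=[B/D; C; G/E/F] holding=A
     unstack(D, B) → towers=[B; C; G/E/F/A] holding=D
     unstack(A, F) → towers=[B/D; C; G/E/F] holding=A  ← match
         pickup(C) → towers=[B/D; G/E/F/A] holding=C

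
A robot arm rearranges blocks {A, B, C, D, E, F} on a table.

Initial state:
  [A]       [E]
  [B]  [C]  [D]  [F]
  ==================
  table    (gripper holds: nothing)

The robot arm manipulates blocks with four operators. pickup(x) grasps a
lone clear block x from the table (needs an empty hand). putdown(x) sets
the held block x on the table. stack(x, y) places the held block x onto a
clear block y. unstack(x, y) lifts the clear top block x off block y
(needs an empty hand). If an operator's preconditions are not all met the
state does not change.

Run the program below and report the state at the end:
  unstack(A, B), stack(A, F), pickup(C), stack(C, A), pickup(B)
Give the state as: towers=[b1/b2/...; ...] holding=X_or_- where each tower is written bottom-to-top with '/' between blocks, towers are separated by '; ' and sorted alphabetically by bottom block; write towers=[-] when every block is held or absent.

towers=[D/E; F/A/C] holding=B

step 1 (unstack(A, B)): towers=[B; C; D/E; F] holding=A
step 2 (stack(A, F)): towers=[B; C; D/E; F/A] holding=-
step 3 (pickup(C)): towers=[B; D/E; F/A] holding=C
step 4 (stack(C, A)): towers=[B; D/E; F/A/C] holding=-
step 5 (pickup(B)): towers=[D/E; F/A/C] holding=B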